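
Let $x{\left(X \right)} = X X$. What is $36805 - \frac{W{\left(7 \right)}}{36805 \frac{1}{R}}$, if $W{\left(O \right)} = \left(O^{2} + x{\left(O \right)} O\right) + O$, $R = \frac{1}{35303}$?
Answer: $\frac{47821727106176}{1299326915} \approx 36805.0$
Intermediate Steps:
$R = \frac{1}{35303} \approx 2.8326 \cdot 10^{-5}$
$x{\left(X \right)} = X^{2}$
$W{\left(O \right)} = O + O^{2} + O^{3}$ ($W{\left(O \right)} = \left(O^{2} + O^{2} O\right) + O = \left(O^{2} + O^{3}\right) + O = O + O^{2} + O^{3}$)
$36805 - \frac{W{\left(7 \right)}}{36805 \frac{1}{R}} = 36805 - \frac{7 \left(1 + 7 + 7^{2}\right)}{36805 \frac{1}{\frac{1}{35303}}} = 36805 - \frac{7 \left(1 + 7 + 49\right)}{36805 \cdot 35303} = 36805 - \frac{7 \cdot 57}{1299326915} = 36805 - 399 \cdot \frac{1}{1299326915} = 36805 - \frac{399}{1299326915} = \frac{47821727106176}{1299326915}$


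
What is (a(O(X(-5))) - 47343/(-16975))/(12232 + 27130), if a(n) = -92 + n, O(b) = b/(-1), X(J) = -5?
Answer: -714741/334084975 ≈ -0.0021394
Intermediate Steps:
O(b) = -b (O(b) = b*(-1) = -b)
(a(O(X(-5))) - 47343/(-16975))/(12232 + 27130) = ((-92 - 1*(-5)) - 47343/(-16975))/(12232 + 27130) = ((-92 + 5) - 47343*(-1/16975))/39362 = (-87 + 47343/16975)*(1/39362) = -1429482/16975*1/39362 = -714741/334084975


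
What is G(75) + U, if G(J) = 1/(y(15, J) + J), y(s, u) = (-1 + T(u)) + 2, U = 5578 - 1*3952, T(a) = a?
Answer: 245527/151 ≈ 1626.0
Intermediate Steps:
U = 1626 (U = 5578 - 3952 = 1626)
y(s, u) = 1 + u (y(s, u) = (-1 + u) + 2 = 1 + u)
G(J) = 1/(1 + 2*J) (G(J) = 1/((1 + J) + J) = 1/(1 + 2*J))
G(75) + U = 1/(1 + 2*75) + 1626 = 1/(1 + 150) + 1626 = 1/151 + 1626 = 245527/151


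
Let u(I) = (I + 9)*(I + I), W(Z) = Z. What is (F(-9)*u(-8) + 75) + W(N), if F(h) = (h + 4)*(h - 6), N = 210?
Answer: -915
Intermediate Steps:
F(h) = (-6 + h)*(4 + h) (F(h) = (4 + h)*(-6 + h) = (-6 + h)*(4 + h))
u(I) = 2*I*(9 + I) (u(I) = (9 + I)*(2*I) = 2*I*(9 + I))
(F(-9)*u(-8) + 75) + W(N) = ((-24 + (-9)² - 2*(-9))*(2*(-8)*(9 - 8)) + 75) + 210 = ((-24 + 81 + 18)*(2*(-8)*1) + 75) + 210 = (75*(-16) + 75) + 210 = (-1200 + 75) + 210 = -1125 + 210 = -915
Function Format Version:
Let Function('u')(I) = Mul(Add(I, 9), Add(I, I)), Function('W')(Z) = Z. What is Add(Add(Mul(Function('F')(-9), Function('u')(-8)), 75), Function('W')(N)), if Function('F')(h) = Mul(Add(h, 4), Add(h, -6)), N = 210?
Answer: -915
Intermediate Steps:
Function('F')(h) = Mul(Add(-6, h), Add(4, h)) (Function('F')(h) = Mul(Add(4, h), Add(-6, h)) = Mul(Add(-6, h), Add(4, h)))
Function('u')(I) = Mul(2, I, Add(9, I)) (Function('u')(I) = Mul(Add(9, I), Mul(2, I)) = Mul(2, I, Add(9, I)))
Add(Add(Mul(Function('F')(-9), Function('u')(-8)), 75), Function('W')(N)) = Add(Add(Mul(Add(-24, Pow(-9, 2), Mul(-2, -9)), Mul(2, -8, Add(9, -8))), 75), 210) = Add(Add(Mul(Add(-24, 81, 18), Mul(2, -8, 1)), 75), 210) = Add(Add(Mul(75, -16), 75), 210) = Add(Add(-1200, 75), 210) = Add(-1125, 210) = -915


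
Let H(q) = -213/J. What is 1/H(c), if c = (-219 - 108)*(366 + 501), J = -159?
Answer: 53/71 ≈ 0.74648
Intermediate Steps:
c = -283509 (c = -327*867 = -283509)
H(q) = 71/53 (H(q) = -213/(-159) = -213*(-1/159) = 71/53)
1/H(c) = 1/(71/53) = 53/71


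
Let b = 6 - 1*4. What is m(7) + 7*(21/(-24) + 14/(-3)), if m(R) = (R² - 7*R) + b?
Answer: -883/24 ≈ -36.792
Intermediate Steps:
b = 2 (b = 6 - 4 = 2)
m(R) = 2 + R² - 7*R (m(R) = (R² - 7*R) + 2 = 2 + R² - 7*R)
m(7) + 7*(21/(-24) + 14/(-3)) = (2 + 7² - 7*7) + 7*(21/(-24) + 14/(-3)) = (2 + 49 - 49) + 7*(21*(-1/24) + 14*(-⅓)) = 2 + 7*(-7/8 - 14/3) = 2 + 7*(-133/24) = 2 - 931/24 = -883/24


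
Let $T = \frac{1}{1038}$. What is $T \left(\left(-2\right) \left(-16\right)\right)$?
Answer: $\frac{16}{519} \approx 0.030829$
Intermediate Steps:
$T = \frac{1}{1038} \approx 0.00096339$
$T \left(\left(-2\right) \left(-16\right)\right) = \frac{\left(-2\right) \left(-16\right)}{1038} = \frac{1}{1038} \cdot 32 = \frac{16}{519}$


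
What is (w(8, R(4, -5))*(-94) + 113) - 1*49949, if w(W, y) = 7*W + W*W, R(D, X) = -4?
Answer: -61116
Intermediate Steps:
w(W, y) = W² + 7*W (w(W, y) = 7*W + W² = W² + 7*W)
(w(8, R(4, -5))*(-94) + 113) - 1*49949 = ((8*(7 + 8))*(-94) + 113) - 1*49949 = ((8*15)*(-94) + 113) - 49949 = (120*(-94) + 113) - 49949 = (-11280 + 113) - 49949 = -11167 - 49949 = -61116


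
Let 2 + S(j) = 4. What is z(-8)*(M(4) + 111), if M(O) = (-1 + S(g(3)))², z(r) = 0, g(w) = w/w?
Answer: 0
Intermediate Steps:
g(w) = 1
S(j) = 2 (S(j) = -2 + 4 = 2)
M(O) = 1 (M(O) = (-1 + 2)² = 1² = 1)
z(-8)*(M(4) + 111) = 0*(1 + 111) = 0*112 = 0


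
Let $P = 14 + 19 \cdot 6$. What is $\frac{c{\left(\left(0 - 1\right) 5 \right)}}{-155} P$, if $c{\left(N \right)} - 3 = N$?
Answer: $\frac{256}{155} \approx 1.6516$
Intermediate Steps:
$c{\left(N \right)} = 3 + N$
$P = 128$ ($P = 14 + 114 = 128$)
$\frac{c{\left(\left(0 - 1\right) 5 \right)}}{-155} P = \frac{3 + \left(0 - 1\right) 5}{-155} \cdot 128 = \left(3 - 5\right) \left(- \frac{1}{155}\right) 128 = \left(-2\right) \left(- \frac{1}{155}\right) 128 = \frac{2}{155} \cdot 128 = \frac{256}{155}$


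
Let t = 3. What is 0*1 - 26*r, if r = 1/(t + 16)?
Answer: -26/19 ≈ -1.3684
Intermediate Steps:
r = 1/19 (r = 1/(3 + 16) = 1/19 ≈ 0.052632)
0*1 - 26*r = 0*1 - 26*1/19 = 0 - 26/19 = -26/19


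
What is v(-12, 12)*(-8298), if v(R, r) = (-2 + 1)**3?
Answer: 8298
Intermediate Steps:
v(R, r) = -1 (v(R, r) = (-1)**3 = -1)
v(-12, 12)*(-8298) = -1*(-8298) = 8298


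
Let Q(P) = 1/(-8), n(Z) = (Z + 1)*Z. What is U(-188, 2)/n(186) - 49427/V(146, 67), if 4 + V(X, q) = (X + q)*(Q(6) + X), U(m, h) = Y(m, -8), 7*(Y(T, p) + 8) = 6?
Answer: -48142971067/30256392243 ≈ -1.5912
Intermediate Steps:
Y(T, p) = -50/7 (Y(T, p) = -8 + (⅐)*6 = -8 + 6/7 = -50/7)
U(m, h) = -50/7
n(Z) = Z*(1 + Z) (n(Z) = (1 + Z)*Z = Z*(1 + Z))
Q(P) = -⅛
V(X, q) = -4 + (-⅛ + X)*(X + q) (V(X, q) = -4 + (X + q)*(-⅛ + X) = -4 + (-⅛ + X)*(X + q))
U(-188, 2)/n(186) - 49427/V(146, 67) = -50*1/(186*(1 + 186))/7 - 49427/(-4 + 146² - ⅛*146 - ⅛*67 + 146*67) = -50/(7*(186*187)) - 49427/(-4 + 21316 - 73/4 - 67/8 + 9782) = -50/7/34782 - 49427/248539/8 = -50/7*1/34782 - 49427*8/248539 = -25/121737 - 395416/248539 = -48142971067/30256392243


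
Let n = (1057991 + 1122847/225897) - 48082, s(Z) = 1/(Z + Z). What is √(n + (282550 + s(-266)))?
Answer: √95237188179638227107/8584086 ≈ 1136.9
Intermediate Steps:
s(Z) = 1/(2*Z)
n = 228136536220/225897 (n = (1057991 + 1122847*(1/225897)) - 48082 = (1057991 + 1122847/225897) - 48082 = 238998115774/225897 - 48082 = 228136536220/225897 ≈ 1.0099e+6)
√(n + (282550 + s(-266))) = √(228136536220/225897 + (282550 + (½)/(-266))) = √(228136536220/225897 + (282550 + (½)*(-1/266))) = √(228136536220/225897 + (282550 - 1/532)) = √(228136536220/225897 + 150316599/532) = √(22189243719049/17168172) = √95237188179638227107/8584086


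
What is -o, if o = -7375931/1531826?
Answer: 7375931/1531826 ≈ 4.8151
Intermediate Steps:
o = -7375931/1531826 (o = -7375931*1/1531826 = -7375931/1531826 ≈ -4.8151)
-o = -1*(-7375931/1531826) = 7375931/1531826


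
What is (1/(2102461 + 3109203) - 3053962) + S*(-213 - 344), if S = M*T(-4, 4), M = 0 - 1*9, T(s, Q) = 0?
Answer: -15916223812767/5211664 ≈ -3.0540e+6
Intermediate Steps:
M = -9 (M = 0 - 9 = -9)
S = 0 (S = -9*0 = 0)
(1/(2102461 + 3109203) - 3053962) + S*(-213 - 344) = (1/(2102461 + 3109203) - 3053962) + 0*(-213 - 344) = (1/5211664 - 3053962) + 0*(-557) = (1/5211664 - 3053962) + 0 = -15916223812767/5211664 + 0 = -15916223812767/5211664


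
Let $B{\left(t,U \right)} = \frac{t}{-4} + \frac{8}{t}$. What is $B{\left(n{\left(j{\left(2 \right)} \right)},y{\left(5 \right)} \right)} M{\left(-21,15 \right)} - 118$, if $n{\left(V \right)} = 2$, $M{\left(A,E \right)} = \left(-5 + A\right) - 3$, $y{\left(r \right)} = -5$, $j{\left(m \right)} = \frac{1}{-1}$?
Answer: $- \frac{439}{2} \approx -219.5$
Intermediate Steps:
$j{\left(m \right)} = -1$
$M{\left(A,E \right)} = -8 + A$
$B{\left(t,U \right)} = \frac{8}{t} - \frac{t}{4}$ ($B{\left(t,U \right)} = t \left(- \frac{1}{4}\right) + \frac{8}{t} = - \frac{t}{4} + \frac{8}{t} = \frac{8}{t} - \frac{t}{4}$)
$B{\left(n{\left(j{\left(2 \right)} \right)},y{\left(5 \right)} \right)} M{\left(-21,15 \right)} - 118 = \left(\frac{8}{2} - \frac{1}{2}\right) \left(-8 - 21\right) - 118 = \left(8 \cdot \frac{1}{2} - \frac{1}{2}\right) \left(-29\right) - 118 = \left(4 - \frac{1}{2}\right) \left(-29\right) - 118 = \frac{7}{2} \left(-29\right) - 118 = - \frac{203}{2} - 118 = - \frac{439}{2}$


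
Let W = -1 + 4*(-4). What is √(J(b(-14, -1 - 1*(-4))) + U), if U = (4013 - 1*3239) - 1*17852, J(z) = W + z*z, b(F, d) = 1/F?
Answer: 3*I*√372291/14 ≈ 130.75*I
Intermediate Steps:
W = -17 (W = -1 - 16 = -17)
J(z) = -17 + z² (J(z) = -17 + z*z = -17 + z²)
U = -17078 (U = (4013 - 3239) - 17852 = 774 - 17852 = -17078)
√(J(b(-14, -1 - 1*(-4))) + U) = √((-17 + (1/(-14))²) - 17078) = √((-17 + (-1/14)²) - 17078) = √((-17 + 1/196) - 17078) = √(-3331/196 - 17078) = √(-3350619/196) = 3*I*√372291/14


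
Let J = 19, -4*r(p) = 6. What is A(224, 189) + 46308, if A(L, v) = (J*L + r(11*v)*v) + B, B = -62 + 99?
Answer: 100635/2 ≈ 50318.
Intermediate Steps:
r(p) = -3/2 (r(p) = -1/4*6 = -3/2)
B = 37
A(L, v) = 37 + 19*L - 3*v/2 (A(L, v) = (19*L - 3*v/2) + 37 = 37 + 19*L - 3*v/2)
A(224, 189) + 46308 = (37 + 19*224 - 3/2*189) + 46308 = (37 + 4256 - 567/2) + 46308 = 8019/2 + 46308 = 100635/2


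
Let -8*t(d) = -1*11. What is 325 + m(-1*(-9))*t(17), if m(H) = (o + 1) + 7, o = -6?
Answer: 1311/4 ≈ 327.75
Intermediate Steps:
t(d) = 11/8 (t(d) = -(-1)*11/8 = -1/8*(-11) = 11/8)
m(H) = 2 (m(H) = (-6 + 1) + 7 = -5 + 7 = 2)
325 + m(-1*(-9))*t(17) = 325 + 2*(11/8) = 325 + 11/4 = 1311/4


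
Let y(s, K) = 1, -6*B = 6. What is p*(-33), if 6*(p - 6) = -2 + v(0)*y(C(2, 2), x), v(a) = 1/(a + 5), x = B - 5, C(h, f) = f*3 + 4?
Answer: -1881/10 ≈ -188.10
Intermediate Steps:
B = -1 (B = -1/6*6 = -1)
C(h, f) = 4 + 3*f (C(h, f) = 3*f + 4 = 4 + 3*f)
x = -6 (x = -1 - 5 = -6)
v(a) = 1/(5 + a)
p = 57/10 (p = 6 + (-2 + 1/(5 + 0))/6 = 6 + (-2 + 1/5)/6 = 6 + (1/6)*(-9/5) = 6 - 3/10 = 57/10 ≈ 5.7000)
p*(-33) = (57/10)*(-33) = -1881/10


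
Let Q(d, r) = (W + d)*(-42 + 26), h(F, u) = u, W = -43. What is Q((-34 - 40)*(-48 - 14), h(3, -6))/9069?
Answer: -24240/3023 ≈ -8.0185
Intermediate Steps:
Q(d, r) = 688 - 16*d (Q(d, r) = (-43 + d)*(-42 + 26) = (-43 + d)*(-16) = 688 - 16*d)
Q((-34 - 40)*(-48 - 14), h(3, -6))/9069 = (688 - 16*(-34 - 40)*(-48 - 14))/9069 = (688 - (-1184)*(-62))*(1/9069) = (688 - 16*4588)*(1/9069) = (688 - 73408)*(1/9069) = -72720*1/9069 = -24240/3023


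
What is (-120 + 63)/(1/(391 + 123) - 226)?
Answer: 9766/38721 ≈ 0.25221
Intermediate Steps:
(-120 + 63)/(1/(391 + 123) - 226) = -57/(1/514 - 226) = -57/(-116163/514) = -57*(-514/116163) = 9766/38721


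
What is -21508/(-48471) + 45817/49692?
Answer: 365507927/267624548 ≈ 1.3657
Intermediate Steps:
-21508/(-48471) + 45817/49692 = -21508*(-1/48471) + 45817*(1/49692) = 21508/48471 + 45817/49692 = 365507927/267624548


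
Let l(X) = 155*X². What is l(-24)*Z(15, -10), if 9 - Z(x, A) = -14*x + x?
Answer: 18213120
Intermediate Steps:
Z(x, A) = 9 + 13*x (Z(x, A) = 9 - (-14*x + x) = 9 - (-13)*x = 9 + 13*x)
l(-24)*Z(15, -10) = (155*(-24)²)*(9 + 13*15) = (155*576)*(9 + 195) = 89280*204 = 18213120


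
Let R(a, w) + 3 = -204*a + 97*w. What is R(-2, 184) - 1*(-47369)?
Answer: 65622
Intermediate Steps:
R(a, w) = -3 - 204*a + 97*w (R(a, w) = -3 + (-204*a + 97*w) = -3 - 204*a + 97*w)
R(-2, 184) - 1*(-47369) = (-3 - 204*(-2) + 97*184) - 1*(-47369) = (-3 + 408 + 17848) + 47369 = 18253 + 47369 = 65622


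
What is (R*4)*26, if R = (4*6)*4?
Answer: 9984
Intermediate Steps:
R = 96 (R = 24*4 = 96)
(R*4)*26 = (96*4)*26 = 384*26 = 9984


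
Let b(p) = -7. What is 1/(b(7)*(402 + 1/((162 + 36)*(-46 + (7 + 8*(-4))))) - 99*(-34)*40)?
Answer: 14058/1853209915 ≈ 7.5858e-6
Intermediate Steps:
1/(b(7)*(402 + 1/((162 + 36)*(-46 + (7 + 8*(-4))))) - 99*(-34)*40) = 1/(-7*(402 + 1/((162 + 36)*(-46 + (7 + 8*(-4))))) - 99*(-34)*40) = 1/(-7*(402 + 1/(198*(-46 + (7 - 32)))) + 3366*40) = 1/(-7*(402 + 1/(198*(-46 - 25))) + 134640) = 1/(-7*(402 + 1/(198*(-71))) + 134640) = 1/(-7*(402 + 1/(-14058)) + 134640) = 1/(-7*(402 - 1/14058) + 134640) = 1/(-7*5651315/14058 + 134640) = 1/(-39559205/14058 + 134640) = 1/(1853209915/14058) = 14058/1853209915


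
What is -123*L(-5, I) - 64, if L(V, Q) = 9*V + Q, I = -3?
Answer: 5840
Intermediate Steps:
L(V, Q) = Q + 9*V
-123*L(-5, I) - 64 = -123*(-3 + 9*(-5)) - 64 = -123*(-3 - 45) - 64 = -123*(-48) - 64 = 5904 - 64 = 5840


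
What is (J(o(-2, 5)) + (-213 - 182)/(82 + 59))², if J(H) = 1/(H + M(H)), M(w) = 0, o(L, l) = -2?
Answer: 866761/79524 ≈ 10.899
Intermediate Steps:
J(H) = 1/H (J(H) = 1/(H + 0) = 1/H)
(J(o(-2, 5)) + (-213 - 182)/(82 + 59))² = (1/(-2) + (-213 - 182)/(82 + 59))² = (-½ - 395/141)² = (-931/282)² = 866761/79524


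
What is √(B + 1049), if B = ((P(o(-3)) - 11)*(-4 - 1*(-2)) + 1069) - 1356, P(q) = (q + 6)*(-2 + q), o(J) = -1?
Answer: √814 ≈ 28.531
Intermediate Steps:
P(q) = (-2 + q)*(6 + q) (P(q) = (6 + q)*(-2 + q) = (-2 + q)*(6 + q))
B = -235 (B = (((-12 + (-1)² + 4*(-1)) - 11)*(-4 - 1*(-2)) + 1069) - 1356 = (((-12 + 1 - 4) - 11)*(-4 + 2) + 1069) - 1356 = ((-15 - 11)*(-2) + 1069) - 1356 = (-26*(-2) + 1069) - 1356 = (52 + 1069) - 1356 = 1121 - 1356 = -235)
√(B + 1049) = √(-235 + 1049) = √814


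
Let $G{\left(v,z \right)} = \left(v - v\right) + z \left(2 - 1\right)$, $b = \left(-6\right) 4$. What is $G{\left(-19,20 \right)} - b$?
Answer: $44$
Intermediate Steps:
$b = -24$
$G{\left(v,z \right)} = z$ ($G{\left(v,z \right)} = 0 + z \left(2 - 1\right) = 0 + z 1 = 0 + z = z$)
$G{\left(-19,20 \right)} - b = 20 - -24 = 20 + 24 = 44$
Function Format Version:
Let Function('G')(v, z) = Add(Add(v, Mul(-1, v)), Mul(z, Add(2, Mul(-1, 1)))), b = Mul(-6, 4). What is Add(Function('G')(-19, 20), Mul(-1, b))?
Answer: 44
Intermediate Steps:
b = -24
Function('G')(v, z) = z (Function('G')(v, z) = Add(0, Mul(z, Add(2, -1))) = Add(0, Mul(z, 1)) = Add(0, z) = z)
Add(Function('G')(-19, 20), Mul(-1, b)) = Add(20, Mul(-1, -24)) = Add(20, 24) = 44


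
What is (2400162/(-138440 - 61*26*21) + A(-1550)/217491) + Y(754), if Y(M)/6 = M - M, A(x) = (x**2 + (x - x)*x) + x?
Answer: -54830037421/18676604643 ≈ -2.9358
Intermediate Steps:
A(x) = x + x**2 (A(x) = (x**2 + 0*x) + x = (x**2 + 0) + x = x**2 + x = x + x**2)
Y(M) = 0 (Y(M) = 6*(M - M) = 6*0 = 0)
(2400162/(-138440 - 61*26*21) + A(-1550)/217491) + Y(754) = (2400162/(-138440 - 61*26*21) - 1550*(1 - 1550)/217491) + 0 = (2400162/(-138440 - 1586*21) - 1550*(-1549)*(1/217491)) + 0 = (2400162/(-138440 - 33306) + 2400950*(1/217491)) + 0 = (2400162/(-171746) + 2400950/217491) + 0 = (2400162*(-1/171746) + 2400950/217491) + 0 = (-1200081/85873 + 2400950/217491) + 0 = -54830037421/18676604643 + 0 = -54830037421/18676604643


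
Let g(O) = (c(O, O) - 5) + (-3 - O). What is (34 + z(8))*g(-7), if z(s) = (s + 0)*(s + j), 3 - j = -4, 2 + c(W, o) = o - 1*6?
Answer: -2464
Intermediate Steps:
c(W, o) = -8 + o (c(W, o) = -2 + (o - 1*6) = -2 + (o - 6) = -2 + (-6 + o) = -8 + o)
j = 7 (j = 3 - 1*(-4) = 3 + 4 = 7)
g(O) = -16 (g(O) = ((-8 + O) - 5) + (-3 - O) = (-13 + O) + (-3 - O) = -16)
z(s) = s*(7 + s) (z(s) = (s + 0)*(s + 7) = s*(7 + s))
(34 + z(8))*g(-7) = (34 + 8*(7 + 8))*(-16) = (34 + 8*15)*(-16) = (34 + 120)*(-16) = 154*(-16) = -2464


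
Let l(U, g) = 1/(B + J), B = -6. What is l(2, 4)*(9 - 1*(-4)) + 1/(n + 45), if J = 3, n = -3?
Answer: -181/42 ≈ -4.3095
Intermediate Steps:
l(U, g) = -1/3 (l(U, g) = 1/(-6 + 3) = 1/(-3) = -1/3)
l(2, 4)*(9 - 1*(-4)) + 1/(n + 45) = -(9 - 1*(-4))/3 + 1/(-3 + 45) = -(9 + 4)/3 + 1/42 = -1/3*13 + 1/42 = -13/3 + 1/42 = -181/42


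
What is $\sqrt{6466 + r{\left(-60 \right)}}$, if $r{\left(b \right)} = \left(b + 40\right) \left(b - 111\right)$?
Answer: $\sqrt{9886} \approx 99.428$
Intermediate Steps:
$r{\left(b \right)} = \left(-111 + b\right) \left(40 + b\right)$ ($r{\left(b \right)} = \left(40 + b\right) \left(-111 + b\right) = \left(-111 + b\right) \left(40 + b\right)$)
$\sqrt{6466 + r{\left(-60 \right)}} = \sqrt{6466 - \left(180 - 3600\right)} = \sqrt{6466 + \left(-4440 + 3600 + 4260\right)} = \sqrt{6466 + 3420} = \sqrt{9886}$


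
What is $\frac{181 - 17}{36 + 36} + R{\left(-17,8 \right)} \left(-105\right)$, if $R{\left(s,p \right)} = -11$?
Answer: $\frac{20831}{18} \approx 1157.3$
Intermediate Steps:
$\frac{181 - 17}{36 + 36} + R{\left(-17,8 \right)} \left(-105\right) = \frac{181 - 17}{36 + 36} - -1155 = \frac{164}{72} + 1155 = 164 \cdot \frac{1}{72} + 1155 = \frac{41}{18} + 1155 = \frac{20831}{18}$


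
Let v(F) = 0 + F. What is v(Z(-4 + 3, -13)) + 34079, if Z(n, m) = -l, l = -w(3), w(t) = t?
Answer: 34082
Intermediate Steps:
l = -3 (l = -1*3 = -3)
Z(n, m) = 3 (Z(n, m) = -1*(-3) = 3)
v(F) = F
v(Z(-4 + 3, -13)) + 34079 = 3 + 34079 = 34082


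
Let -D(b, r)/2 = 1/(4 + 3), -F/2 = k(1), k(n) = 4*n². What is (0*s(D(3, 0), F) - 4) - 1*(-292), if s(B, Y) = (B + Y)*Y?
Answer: 288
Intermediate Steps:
F = -8 (F = -8*1² = -8 ≈ -8.0000)
D(b, r) = -2/7 (D(b, r) = -2/(4 + 3) = -2/7)
s(B, Y) = Y*(B + Y)
(0*s(D(3, 0), F) - 4) - 1*(-292) = (0*(-8*(-2/7 - 8)) - 4) - 1*(-292) = (0*(-8*(-58/7)) - 4) + 292 = (0*(464/7) - 4) + 292 = (0 - 4) + 292 = -4 + 292 = 288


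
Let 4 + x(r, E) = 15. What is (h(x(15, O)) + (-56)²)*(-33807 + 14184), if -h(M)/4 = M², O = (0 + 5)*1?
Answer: -52040196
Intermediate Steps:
O = 5 (O = 5*1 = 5)
x(r, E) = 11 (x(r, E) = -4 + 15 = 11)
h(M) = -4*M²
(h(x(15, O)) + (-56)²)*(-33807 + 14184) = (-4*11² + (-56)²)*(-33807 + 14184) = (-4*121 + 3136)*(-19623) = (-484 + 3136)*(-19623) = 2652*(-19623) = -52040196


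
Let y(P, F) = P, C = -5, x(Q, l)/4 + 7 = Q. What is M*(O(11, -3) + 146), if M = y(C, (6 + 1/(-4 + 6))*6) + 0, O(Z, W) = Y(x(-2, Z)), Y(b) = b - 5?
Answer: -525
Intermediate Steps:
x(Q, l) = -28 + 4*Q
Y(b) = -5 + b
O(Z, W) = -41 (O(Z, W) = -5 + (-28 + 4*(-2)) = -5 + (-28 - 8) = -5 - 36 = -41)
M = -5 (M = -5 + 0 = -5)
M*(O(11, -3) + 146) = -5*(-41 + 146) = -5*105 = -525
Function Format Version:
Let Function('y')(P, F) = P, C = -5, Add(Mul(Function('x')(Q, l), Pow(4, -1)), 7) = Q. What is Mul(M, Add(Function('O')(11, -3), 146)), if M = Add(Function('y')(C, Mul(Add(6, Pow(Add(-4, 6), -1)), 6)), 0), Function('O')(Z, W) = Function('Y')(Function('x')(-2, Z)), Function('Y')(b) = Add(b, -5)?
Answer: -525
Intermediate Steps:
Function('x')(Q, l) = Add(-28, Mul(4, Q))
Function('Y')(b) = Add(-5, b)
Function('O')(Z, W) = -41 (Function('O')(Z, W) = Add(-5, Add(-28, Mul(4, -2))) = Add(-5, Add(-28, -8)) = Add(-5, -36) = -41)
M = -5 (M = Add(-5, 0) = -5)
Mul(M, Add(Function('O')(11, -3), 146)) = Mul(-5, Add(-41, 146)) = Mul(-5, 105) = -525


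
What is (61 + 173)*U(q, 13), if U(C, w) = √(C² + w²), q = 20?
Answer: 234*√569 ≈ 5581.8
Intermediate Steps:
(61 + 173)*U(q, 13) = (61 + 173)*√(20² + 13²) = 234*√(400 + 169) = 234*√569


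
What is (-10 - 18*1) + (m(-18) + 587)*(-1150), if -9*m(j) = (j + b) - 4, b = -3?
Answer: -6104452/9 ≈ -6.7827e+5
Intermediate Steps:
m(j) = 7/9 - j/9 (m(j) = -((j - 3) - 4)/9 = -((-3 + j) - 4)/9 = -(-7 + j)/9 = 7/9 - j/9)
(-10 - 18*1) + (m(-18) + 587)*(-1150) = (-10 - 18*1) + ((7/9 - ⅑*(-18)) + 587)*(-1150) = (-10 - 18) + ((7/9 + 2) + 587)*(-1150) = -28 + (25/9 + 587)*(-1150) = -28 + (5308/9)*(-1150) = -28 - 6104200/9 = -6104452/9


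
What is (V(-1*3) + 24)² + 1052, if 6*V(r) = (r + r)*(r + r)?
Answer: 1952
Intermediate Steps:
V(r) = 2*r²/3 (V(r) = ((r + r)*(r + r))/6 = ((2*r)*(2*r))/6 = (4*r²)/6 = 2*r²/3)
(V(-1*3) + 24)² + 1052 = (2*(-1*3)²/3 + 24)² + 1052 = ((⅔)*(-3)² + 24)² + 1052 = ((⅔)*9 + 24)² + 1052 = (6 + 24)² + 1052 = 30² + 1052 = 900 + 1052 = 1952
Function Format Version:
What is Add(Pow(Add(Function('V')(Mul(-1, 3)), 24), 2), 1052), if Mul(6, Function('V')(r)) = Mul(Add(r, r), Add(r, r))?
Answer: 1952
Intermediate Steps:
Function('V')(r) = Mul(Rational(2, 3), Pow(r, 2)) (Function('V')(r) = Mul(Rational(1, 6), Mul(Add(r, r), Add(r, r))) = Mul(Rational(1, 6), Mul(Mul(2, r), Mul(2, r))) = Mul(Rational(1, 6), Mul(4, Pow(r, 2))) = Mul(Rational(2, 3), Pow(r, 2)))
Add(Pow(Add(Function('V')(Mul(-1, 3)), 24), 2), 1052) = Add(Pow(Add(Mul(Rational(2, 3), Pow(Mul(-1, 3), 2)), 24), 2), 1052) = Add(Pow(Add(Mul(Rational(2, 3), Pow(-3, 2)), 24), 2), 1052) = Add(Pow(Add(Mul(Rational(2, 3), 9), 24), 2), 1052) = Add(Pow(Add(6, 24), 2), 1052) = Add(Pow(30, 2), 1052) = Add(900, 1052) = 1952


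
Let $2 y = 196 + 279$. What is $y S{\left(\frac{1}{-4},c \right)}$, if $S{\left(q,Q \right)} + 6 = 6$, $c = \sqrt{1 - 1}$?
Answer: $0$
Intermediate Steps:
$c = 0$ ($c = \sqrt{0} = 0$)
$S{\left(q,Q \right)} = 0$ ($S{\left(q,Q \right)} = -6 + 6 = 0$)
$y = \frac{475}{2}$ ($y = \frac{196 + 279}{2} = \frac{1}{2} \cdot 475 = \frac{475}{2} \approx 237.5$)
$y S{\left(\frac{1}{-4},c \right)} = \frac{475}{2} \cdot 0 = 0$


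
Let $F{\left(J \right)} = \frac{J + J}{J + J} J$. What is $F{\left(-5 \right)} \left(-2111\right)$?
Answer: $10555$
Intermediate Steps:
$F{\left(J \right)} = J$ ($F{\left(J \right)} = \frac{2 J}{2 J} J = 2 J \frac{1}{2 J} J = 1 J = J$)
$F{\left(-5 \right)} \left(-2111\right) = \left(-5\right) \left(-2111\right) = 10555$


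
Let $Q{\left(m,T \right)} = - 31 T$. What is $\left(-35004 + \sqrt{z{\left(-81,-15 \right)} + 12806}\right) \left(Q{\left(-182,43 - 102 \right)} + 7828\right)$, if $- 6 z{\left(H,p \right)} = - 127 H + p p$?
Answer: $-338033628 + 9657 \sqrt{11054} \approx -3.3702 \cdot 10^{8}$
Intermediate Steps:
$z{\left(H,p \right)} = - \frac{p^{2}}{6} + \frac{127 H}{6}$ ($z{\left(H,p \right)} = - \frac{- 127 H + p p}{6} = - \frac{- 127 H + p^{2}}{6} = - \frac{p^{2} - 127 H}{6} = - \frac{p^{2}}{6} + \frac{127 H}{6}$)
$\left(-35004 + \sqrt{z{\left(-81,-15 \right)} + 12806}\right) \left(Q{\left(-182,43 - 102 \right)} + 7828\right) = \left(-35004 + \sqrt{\left(- \frac{\left(-15\right)^{2}}{6} + \frac{127}{6} \left(-81\right)\right) + 12806}\right) \left(- 31 \left(43 - 102\right) + 7828\right) = \left(-35004 + \sqrt{\left(\left(- \frac{1}{6}\right) 225 - \frac{3429}{2}\right) + 12806}\right) \left(- 31 \left(43 - 102\right) + 7828\right) = \left(-35004 + \sqrt{\left(- \frac{75}{2} - \frac{3429}{2}\right) + 12806}\right) \left(\left(-31\right) \left(-59\right) + 7828\right) = \left(-35004 + \sqrt{-1752 + 12806}\right) \left(1829 + 7828\right) = \left(-35004 + \sqrt{11054}\right) 9657 = -338033628 + 9657 \sqrt{11054}$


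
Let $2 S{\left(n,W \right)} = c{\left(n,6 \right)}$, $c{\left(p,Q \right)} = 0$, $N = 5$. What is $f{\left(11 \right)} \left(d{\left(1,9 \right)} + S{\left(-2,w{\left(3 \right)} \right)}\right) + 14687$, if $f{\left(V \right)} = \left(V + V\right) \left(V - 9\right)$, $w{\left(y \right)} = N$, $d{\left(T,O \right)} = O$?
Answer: $15083$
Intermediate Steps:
$w{\left(y \right)} = 5$
$S{\left(n,W \right)} = 0$ ($S{\left(n,W \right)} = \frac{1}{2} \cdot 0 = 0$)
$f{\left(V \right)} = 2 V \left(-9 + V\right)$
$f{\left(11 \right)} \left(d{\left(1,9 \right)} + S{\left(-2,w{\left(3 \right)} \right)}\right) + 14687 = 2 \cdot 11 \left(-9 + 11\right) \left(9 + 0\right) + 14687 = 2 \cdot 11 \cdot 2 \cdot 9 + 14687 = 44 \cdot 9 + 14687 = 396 + 14687 = 15083$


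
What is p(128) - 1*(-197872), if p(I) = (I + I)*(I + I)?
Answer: 263408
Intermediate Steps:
p(I) = 4*I**2 (p(I) = (2*I)*(2*I) = 4*I**2)
p(128) - 1*(-197872) = 4*128**2 - 1*(-197872) = 4*16384 + 197872 = 65536 + 197872 = 263408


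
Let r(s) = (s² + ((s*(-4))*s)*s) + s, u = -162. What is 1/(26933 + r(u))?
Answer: 1/17059127 ≈ 5.8620e-8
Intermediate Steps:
r(s) = s + s² - 4*s³ (r(s) = (s² + ((-4*s)*s)*s) + s = (s² + (-4*s²)*s) + s = (s² - 4*s³) + s = s + s² - 4*s³)
1/(26933 + r(u)) = 1/(26933 - 162*(1 - 162 - 4*(-162)²)) = 1/(26933 - 162*(1 - 162 - 4*26244)) = 1/(26933 - 162*(1 - 162 - 104976)) = 1/(26933 - 162*(-105137)) = 1/(26933 + 17032194) = 1/17059127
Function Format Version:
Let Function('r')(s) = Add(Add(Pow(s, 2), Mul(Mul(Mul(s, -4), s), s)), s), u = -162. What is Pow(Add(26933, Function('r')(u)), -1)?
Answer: Rational(1, 17059127) ≈ 5.8620e-8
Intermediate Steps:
Function('r')(s) = Add(s, Pow(s, 2), Mul(-4, Pow(s, 3))) (Function('r')(s) = Add(Add(Pow(s, 2), Mul(Mul(Mul(-4, s), s), s)), s) = Add(Add(Pow(s, 2), Mul(Mul(-4, Pow(s, 2)), s)), s) = Add(Add(Pow(s, 2), Mul(-4, Pow(s, 3))), s) = Add(s, Pow(s, 2), Mul(-4, Pow(s, 3))))
Pow(Add(26933, Function('r')(u)), -1) = Pow(Add(26933, Mul(-162, Add(1, -162, Mul(-4, Pow(-162, 2))))), -1) = Pow(Add(26933, Mul(-162, Add(1, -162, Mul(-4, 26244)))), -1) = Pow(Add(26933, Mul(-162, Add(1, -162, -104976))), -1) = Pow(Add(26933, Mul(-162, -105137)), -1) = Pow(Add(26933, 17032194), -1) = Pow(17059127, -1) = Rational(1, 17059127)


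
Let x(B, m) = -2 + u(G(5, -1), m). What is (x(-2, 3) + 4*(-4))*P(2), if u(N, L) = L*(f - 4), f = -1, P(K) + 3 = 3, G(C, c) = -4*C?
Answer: 0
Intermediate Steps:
P(K) = 0 (P(K) = -3 + 3 = 0)
u(N, L) = -5*L (u(N, L) = L*(-1 - 4) = L*(-5) = -5*L)
x(B, m) = -2 - 5*m
(x(-2, 3) + 4*(-4))*P(2) = ((-2 - 5*3) + 4*(-4))*0 = ((-2 - 15) - 16)*0 = (-17 - 16)*0 = -33*0 = 0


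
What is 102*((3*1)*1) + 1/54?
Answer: 16525/54 ≈ 306.02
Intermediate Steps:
102*((3*1)*1) + 1/54 = 102*(3*1) + 1/54 = 102*3 + 1/54 = 306 + 1/54 = 16525/54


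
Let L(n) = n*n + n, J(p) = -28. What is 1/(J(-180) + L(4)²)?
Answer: 1/372 ≈ 0.0026882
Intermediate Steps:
L(n) = n + n² (L(n) = n² + n = n + n²)
1/(J(-180) + L(4)²) = 1/(-28 + (4*(1 + 4))²) = 1/(-28 + (4*5)²) = 1/(-28 + 20²) = 1/(-28 + 400) = 1/372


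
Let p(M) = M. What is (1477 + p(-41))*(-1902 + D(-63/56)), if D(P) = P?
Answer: -5465775/2 ≈ -2.7329e+6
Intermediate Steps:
(1477 + p(-41))*(-1902 + D(-63/56)) = (1477 - 41)*(-1902 - 63/56) = 1436*(-1902 - 63*1/56) = 1436*(-1902 - 9/8) = 1436*(-15225/8) = -5465775/2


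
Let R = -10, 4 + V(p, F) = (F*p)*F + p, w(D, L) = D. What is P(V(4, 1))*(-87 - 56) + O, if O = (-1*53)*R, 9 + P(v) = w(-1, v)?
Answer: 1960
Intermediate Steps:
V(p, F) = -4 + p + p*F² (V(p, F) = -4 + ((F*p)*F + p) = -4 + (p*F² + p) = -4 + (p + p*F²) = -4 + p + p*F²)
P(v) = -10 (P(v) = -9 - 1 = -10)
O = 530 (O = -1*53*(-10) = -53*(-10) = 530)
P(V(4, 1))*(-87 - 56) + O = -10*(-87 - 56) + 530 = -10*(-143) + 530 = 1430 + 530 = 1960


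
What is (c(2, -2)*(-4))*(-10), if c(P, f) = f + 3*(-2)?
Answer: -320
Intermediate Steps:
c(P, f) = -6 + f (c(P, f) = f - 6 = -6 + f)
(c(2, -2)*(-4))*(-10) = ((-6 - 2)*(-4))*(-10) = -8*(-4)*(-10) = 32*(-10) = -320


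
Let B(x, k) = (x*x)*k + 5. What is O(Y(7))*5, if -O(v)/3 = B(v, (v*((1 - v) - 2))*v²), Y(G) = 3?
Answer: 14505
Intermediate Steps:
B(x, k) = 5 + k*x² (B(x, k) = x²*k + 5 = k*x² + 5 = 5 + k*x²)
O(v) = -15 - 3*v⁵*(-1 - v) (O(v) = -3*(5 + ((v*((1 - v) - 2))*v²)*v²) = -3*(5 + ((v*(-1 - v))*v²)*v²) = -3*(5 + (v³*(-1 - v))*v²) = -3*(5 + v⁵*(-1 - v)) = -15 - 3*v⁵*(-1 - v))
O(Y(7))*5 = (-15 + 3*3⁵*(1 + 3))*5 = (-15 + 3*243*4)*5 = (-15 + 2916)*5 = 2901*5 = 14505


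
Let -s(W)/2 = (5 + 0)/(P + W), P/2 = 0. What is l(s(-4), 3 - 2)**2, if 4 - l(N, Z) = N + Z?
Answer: 1/4 ≈ 0.25000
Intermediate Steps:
P = 0 (P = 2*0 = 0)
s(W) = -10/W (s(W) = -2*(5 + 0)/(0 + W) = -10/W)
l(N, Z) = 4 - N - Z (l(N, Z) = 4 - (N + Z) = 4 + (-N - Z) = 4 - N - Z)
l(s(-4), 3 - 2)**2 = (4 - (-10)/(-4) - (3 - 2))**2 = (4 - (-10)*(-1)/4 - 1*1)**2 = (4 - 1*5/2 - 1)**2 = (4 - 5/2 - 1)**2 = (1/2)**2 = 1/4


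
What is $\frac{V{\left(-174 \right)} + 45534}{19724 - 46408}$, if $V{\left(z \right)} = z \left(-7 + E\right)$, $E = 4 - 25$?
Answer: $- \frac{25203}{13342} \approx -1.889$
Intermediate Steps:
$E = -21$ ($E = 4 - 25 = -21$)
$V{\left(z \right)} = - 28 z$ ($V{\left(z \right)} = z \left(-7 - 21\right) = z \left(-28\right) = - 28 z$)
$\frac{V{\left(-174 \right)} + 45534}{19724 - 46408} = \frac{\left(-28\right) \left(-174\right) + 45534}{19724 - 46408} = \frac{4872 + 45534}{-26684} = 50406 \left(- \frac{1}{26684}\right) = - \frac{25203}{13342}$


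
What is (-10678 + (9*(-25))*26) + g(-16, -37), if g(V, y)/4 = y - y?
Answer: -16528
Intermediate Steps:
g(V, y) = 0 (g(V, y) = 4*(y - y) = 4*0 = 0)
(-10678 + (9*(-25))*26) + g(-16, -37) = (-10678 + (9*(-25))*26) + 0 = (-10678 - 225*26) + 0 = (-10678 - 5850) + 0 = -16528 + 0 = -16528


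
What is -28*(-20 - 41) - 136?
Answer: 1572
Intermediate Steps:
-28*(-20 - 41) - 136 = -28*(-61) - 136 = 1708 - 136 = 1572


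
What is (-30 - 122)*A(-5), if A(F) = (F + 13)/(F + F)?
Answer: 608/5 ≈ 121.60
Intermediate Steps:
A(F) = (13 + F)/(2*F) (A(F) = (13 + F)/((2*F)) = (13 + F)*(1/(2*F)) = (13 + F)/(2*F))
(-30 - 122)*A(-5) = (-30 - 122)*((½)*(13 - 5)/(-5)) = -76*(-1)*8/5 = -152*(-⅘) = 608/5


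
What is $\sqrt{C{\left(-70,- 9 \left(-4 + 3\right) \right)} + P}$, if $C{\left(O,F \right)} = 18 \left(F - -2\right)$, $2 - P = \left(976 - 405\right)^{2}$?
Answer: $i \sqrt{325841} \approx 570.83 i$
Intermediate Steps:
$P = -326039$ ($P = 2 - \left(976 - 405\right)^{2} = 2 - 571^{2} = 2 - 326041 = -326039$)
$C{\left(O,F \right)} = 36 + 18 F$ ($C{\left(O,F \right)} = 18 \left(F + 2\right) = 18 \left(2 + F\right) = 36 + 18 F$)
$\sqrt{C{\left(-70,- 9 \left(-4 + 3\right) \right)} + P} = \sqrt{\left(36 + 18 \left(- 9 \left(-4 + 3\right)\right)\right) - 326039} = \sqrt{\left(36 + 18 \left(\left(-9\right) \left(-1\right)\right)\right) - 326039} = \sqrt{\left(36 + 18 \cdot 9\right) - 326039} = \sqrt{\left(36 + 162\right) - 326039} = \sqrt{198 - 326039} = \sqrt{-325841} = i \sqrt{325841}$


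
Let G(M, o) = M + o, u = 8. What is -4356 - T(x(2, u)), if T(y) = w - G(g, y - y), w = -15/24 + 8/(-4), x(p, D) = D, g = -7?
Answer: -34883/8 ≈ -4360.4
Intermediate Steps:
w = -21/8 (w = -15*1/24 + 8*(-¼) = -5/8 - 2 = -21/8 ≈ -2.6250)
T(y) = 35/8 (T(y) = -21/8 - (-7 + (y - y)) = -21/8 - (-7 + 0) = -21/8 - 1*(-7) = -21/8 + 7 = 35/8)
-4356 - T(x(2, u)) = -4356 - 1*35/8 = -4356 - 35/8 = -34883/8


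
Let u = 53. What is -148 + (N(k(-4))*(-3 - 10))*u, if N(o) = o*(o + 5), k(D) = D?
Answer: 2608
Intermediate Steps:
N(o) = o*(5 + o)
-148 + (N(k(-4))*(-3 - 10))*u = -148 + ((-4*(5 - 4))*(-3 - 10))*53 = -148 + (-4*1*(-13))*53 = -148 - 4*(-13)*53 = -148 + 52*53 = -148 + 2756 = 2608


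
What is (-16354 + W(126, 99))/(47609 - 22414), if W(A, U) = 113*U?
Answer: -5167/25195 ≈ -0.20508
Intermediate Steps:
(-16354 + W(126, 99))/(47609 - 22414) = (-16354 + 113*99)/(47609 - 22414) = (-16354 + 11187)/25195 = -5167*1/25195 = -5167/25195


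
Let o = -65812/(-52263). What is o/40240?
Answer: 16453/525765780 ≈ 3.1293e-5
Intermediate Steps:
o = 65812/52263 (o = -65812*(-1/52263) = 65812/52263 ≈ 1.2592)
o/40240 = (65812/52263)/40240 = (65812/52263)*(1/40240) = 16453/525765780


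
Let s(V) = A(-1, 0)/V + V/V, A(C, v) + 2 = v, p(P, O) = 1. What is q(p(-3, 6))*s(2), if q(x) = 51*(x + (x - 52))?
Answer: 0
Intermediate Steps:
A(C, v) = -2 + v
q(x) = -2652 + 102*x (q(x) = 51*(x + (-52 + x)) = 51*(-52 + 2*x) = -2652 + 102*x)
s(V) = 1 - 2/V (s(V) = (-2 + 0)/V + V/V = -2/V + 1 = 1 - 2/V)
q(p(-3, 6))*s(2) = (-2652 + 102*1)*((-2 + 2)/2) = (-2652 + 102)*((½)*0) = -2550*0 = 0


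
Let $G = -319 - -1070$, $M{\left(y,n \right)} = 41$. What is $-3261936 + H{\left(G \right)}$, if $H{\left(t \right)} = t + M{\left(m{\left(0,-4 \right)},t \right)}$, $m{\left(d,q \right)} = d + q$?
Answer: $-3261144$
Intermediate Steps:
$G = 751$ ($G = -319 + 1070 = 751$)
$H{\left(t \right)} = 41 + t$ ($H{\left(t \right)} = t + 41 = 41 + t$)
$-3261936 + H{\left(G \right)} = -3261936 + \left(41 + 751\right) = -3261936 + 792 = -3261144$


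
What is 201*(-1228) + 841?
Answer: -245987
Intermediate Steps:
201*(-1228) + 841 = -246828 + 841 = -245987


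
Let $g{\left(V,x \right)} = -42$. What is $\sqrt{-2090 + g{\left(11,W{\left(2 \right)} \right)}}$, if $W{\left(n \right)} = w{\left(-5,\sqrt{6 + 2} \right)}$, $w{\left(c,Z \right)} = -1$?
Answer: $2 i \sqrt{533} \approx 46.174 i$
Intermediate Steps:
$W{\left(n \right)} = -1$
$\sqrt{-2090 + g{\left(11,W{\left(2 \right)} \right)}} = \sqrt{-2090 - 42} = \sqrt{-2132} = 2 i \sqrt{533}$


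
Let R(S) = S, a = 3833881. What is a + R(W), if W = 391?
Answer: 3834272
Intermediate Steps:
a + R(W) = 3833881 + 391 = 3834272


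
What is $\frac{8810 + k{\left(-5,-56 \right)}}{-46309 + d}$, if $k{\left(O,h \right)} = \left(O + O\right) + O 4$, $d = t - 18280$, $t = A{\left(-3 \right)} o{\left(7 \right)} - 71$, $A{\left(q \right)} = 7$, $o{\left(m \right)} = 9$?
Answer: $- \frac{8780}{64597} \approx -0.13592$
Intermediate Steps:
$t = -8$ ($t = 7 \cdot 9 - 71 = 63 - 71 = -8$)
$d = -18288$ ($d = -8 - 18280 = -18288$)
$k{\left(O,h \right)} = 6 O$ ($k{\left(O,h \right)} = 2 O + 4 O = 6 O$)
$\frac{8810 + k{\left(-5,-56 \right)}}{-46309 + d} = \frac{8810 + 6 \left(-5\right)}{-46309 - 18288} = \frac{8810 - 30}{-64597} = 8780 \left(- \frac{1}{64597}\right) = - \frac{8780}{64597}$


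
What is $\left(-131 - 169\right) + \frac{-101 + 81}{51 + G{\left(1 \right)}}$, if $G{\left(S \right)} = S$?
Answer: $- \frac{3905}{13} \approx -300.38$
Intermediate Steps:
$\left(-131 - 169\right) + \frac{-101 + 81}{51 + G{\left(1 \right)}} = \left(-131 - 169\right) + \frac{-101 + 81}{51 + 1} = \left(-131 - 169\right) - \frac{20}{52} = \left(-131 - 169\right) - \frac{5}{13} = -300 - \frac{5}{13} = - \frac{3905}{13}$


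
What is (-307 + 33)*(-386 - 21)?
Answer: 111518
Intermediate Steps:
(-307 + 33)*(-386 - 21) = -274*(-407) = 111518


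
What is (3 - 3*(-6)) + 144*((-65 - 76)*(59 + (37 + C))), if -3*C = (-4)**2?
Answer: -1840875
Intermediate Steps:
C = -16/3 (C = -1/3*(-4)**2 = -1/3*16 = -16/3 ≈ -5.3333)
(3 - 3*(-6)) + 144*((-65 - 76)*(59 + (37 + C))) = (3 - 3*(-6)) + 144*((-65 - 76)*(59 + (37 - 16/3))) = (3 + 18) + 144*(-141*(59 + 95/3)) = 21 + 144*(-141*272/3) = 21 + 144*(-12784) = 21 - 1840896 = -1840875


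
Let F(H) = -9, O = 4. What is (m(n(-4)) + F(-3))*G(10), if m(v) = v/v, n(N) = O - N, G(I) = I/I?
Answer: -8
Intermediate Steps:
G(I) = 1
n(N) = 4 - N
m(v) = 1
(m(n(-4)) + F(-3))*G(10) = (1 - 9)*1 = -8*1 = -8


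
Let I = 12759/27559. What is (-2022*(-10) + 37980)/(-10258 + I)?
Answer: -1603933800/282687463 ≈ -5.6739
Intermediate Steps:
I = 12759/27559 (I = 12759*(1/27559) = 12759/27559 ≈ 0.46297)
(-2022*(-10) + 37980)/(-10258 + I) = (-2022*(-10) + 37980)/(-10258 + 12759/27559) = (20220 + 37980)/(-282687463/27559) = 58200*(-27559/282687463) = -1603933800/282687463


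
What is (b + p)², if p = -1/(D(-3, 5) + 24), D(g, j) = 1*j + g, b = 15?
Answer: 151321/676 ≈ 223.85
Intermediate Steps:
D(g, j) = g + j (D(g, j) = j + g = g + j)
p = -1/26 (p = -1/((-3 + 5) + 24) = -1/(2 + 24) = -1/26 ≈ -0.038462)
(b + p)² = (15 - 1/26)² = (389/26)² = 151321/676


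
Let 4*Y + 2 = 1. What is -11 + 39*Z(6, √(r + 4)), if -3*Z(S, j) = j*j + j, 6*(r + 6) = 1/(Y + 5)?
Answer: 829/57 - 52*I*√399/57 ≈ 14.544 - 18.223*I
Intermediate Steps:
Y = -¼ (Y = -½ + (¼)*1 = -½ + ¼ = -¼ ≈ -0.25000)
r = -340/57 (r = -6 + 1/(6*(-¼ + 5)) = -6 + 1/(6*(19/4)) = -6 + (⅙)*(4/19) = -6 + 2/57 = -340/57 ≈ -5.9649)
Z(S, j) = -j/3 - j²/3 (Z(S, j) = -(j*j + j)/3 = -(j² + j)/3 = -(j + j²)/3 = -j/3 - j²/3)
-11 + 39*Z(6, √(r + 4)) = -11 + 39*(-√(-340/57 + 4)*(1 + √(-340/57 + 4))/3) = -11 + 39*(-√(-112/57)*(1 + √(-112/57))/3) = -11 + 39*(-4*I*√399/57*(1 + 4*I*√399/57)/3) = -11 + 39*(-4*I*√399*(1 + 4*I*√399/57)/171) = -11 - 52*I*√399*(1 + 4*I*√399/57)/57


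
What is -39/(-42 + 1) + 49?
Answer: 2048/41 ≈ 49.951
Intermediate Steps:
-39/(-42 + 1) + 49 = -39/(-41) + 49 = -39*(-1/41) + 49 = 39/41 + 49 = 2048/41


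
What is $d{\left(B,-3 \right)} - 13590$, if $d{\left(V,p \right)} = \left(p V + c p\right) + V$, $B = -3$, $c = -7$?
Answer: $-13563$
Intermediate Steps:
$d{\left(V,p \right)} = V - 7 p + V p$ ($d{\left(V,p \right)} = \left(p V - 7 p\right) + V = \left(V p - 7 p\right) + V = \left(- 7 p + V p\right) + V = V - 7 p + V p$)
$d{\left(B,-3 \right)} - 13590 = \left(-3 - -21 - -9\right) - 13590 = \left(-3 + 21 + 9\right) - 13590 = 27 - 13590 = -13563$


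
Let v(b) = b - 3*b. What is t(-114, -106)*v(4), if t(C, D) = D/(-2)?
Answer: -424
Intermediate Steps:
t(C, D) = -D/2 (t(C, D) = D*(-1/2) = -D/2)
v(b) = -2*b
t(-114, -106)*v(4) = (-1/2*(-106))*(-2*4) = 53*(-8) = -424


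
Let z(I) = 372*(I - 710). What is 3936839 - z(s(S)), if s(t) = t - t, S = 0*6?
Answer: 4200959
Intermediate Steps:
S = 0
s(t) = 0
z(I) = -264120 + 372*I (z(I) = 372*(-710 + I) = -264120 + 372*I)
3936839 - z(s(S)) = 3936839 - (-264120 + 372*0) = 3936839 - (-264120 + 0) = 3936839 - 1*(-264120) = 3936839 + 264120 = 4200959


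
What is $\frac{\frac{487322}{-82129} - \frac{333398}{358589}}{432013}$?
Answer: $- \frac{202129953000}{12723023041019753} \approx -1.5887 \cdot 10^{-5}$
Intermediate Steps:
$\frac{\frac{487322}{-82129} - \frac{333398}{358589}}{432013} = \left(487322 \left(- \frac{1}{82129}\right) - \frac{333398}{358589}\right) \frac{1}{432013} = \left(- \frac{487322}{82129} - \frac{333398}{358589}\right) \frac{1}{432013} = \left(- \frac{202129953000}{29450555981}\right) \frac{1}{432013} = - \frac{202129953000}{12723023041019753}$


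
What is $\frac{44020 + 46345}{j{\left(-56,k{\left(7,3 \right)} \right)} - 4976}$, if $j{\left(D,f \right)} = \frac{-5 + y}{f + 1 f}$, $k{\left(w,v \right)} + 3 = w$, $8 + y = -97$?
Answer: $- \frac{361460}{19959} \approx -18.11$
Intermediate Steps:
$y = -105$ ($y = -8 - 97 = -105$)
$k{\left(w,v \right)} = -3 + w$
$j{\left(D,f \right)} = - \frac{55}{f}$ ($j{\left(D,f \right)} = \frac{-5 - 105}{f + 1 f} = - \frac{110}{f + f} = - \frac{110}{2 f} = - 110 \frac{1}{2 f} = - \frac{55}{f}$)
$\frac{44020 + 46345}{j{\left(-56,k{\left(7,3 \right)} \right)} - 4976} = \frac{44020 + 46345}{- \frac{55}{-3 + 7} - 4976} = \frac{90365}{- \frac{55}{4} - 4976} = \frac{90365}{- \frac{19959}{4}} = 90365 \left(- \frac{4}{19959}\right) = - \frac{361460}{19959}$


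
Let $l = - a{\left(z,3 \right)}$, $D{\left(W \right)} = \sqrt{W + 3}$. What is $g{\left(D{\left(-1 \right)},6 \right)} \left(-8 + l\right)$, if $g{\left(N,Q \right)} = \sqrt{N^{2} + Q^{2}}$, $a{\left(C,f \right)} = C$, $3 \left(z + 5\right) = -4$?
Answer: $- \frac{5 \sqrt{38}}{3} \approx -10.274$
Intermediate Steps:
$z = - \frac{19}{3}$ ($z = -5 + \frac{1}{3} \left(-4\right) = -5 - \frac{4}{3} = - \frac{19}{3} \approx -6.3333$)
$D{\left(W \right)} = \sqrt{3 + W}$
$l = \frac{19}{3}$ ($l = \left(-1\right) \left(- \frac{19}{3}\right) = \frac{19}{3} \approx 6.3333$)
$g{\left(D{\left(-1 \right)},6 \right)} \left(-8 + l\right) = \sqrt{\left(\sqrt{3 - 1}\right)^{2} + 6^{2}} \left(-8 + \frac{19}{3}\right) = \sqrt{\left(\sqrt{2}\right)^{2} + 36} \left(- \frac{5}{3}\right) = \sqrt{2 + 36} \left(- \frac{5}{3}\right) = \sqrt{38} \left(- \frac{5}{3}\right) = - \frac{5 \sqrt{38}}{3}$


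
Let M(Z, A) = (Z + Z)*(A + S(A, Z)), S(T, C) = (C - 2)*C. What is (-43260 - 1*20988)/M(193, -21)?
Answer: -16062/3555253 ≈ -0.0045178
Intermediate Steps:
S(T, C) = C*(-2 + C) (S(T, C) = (-2 + C)*C = C*(-2 + C))
M(Z, A) = 2*Z*(A + Z*(-2 + Z)) (M(Z, A) = (Z + Z)*(A + Z*(-2 + Z)) = (2*Z)*(A + Z*(-2 + Z)) = 2*Z*(A + Z*(-2 + Z)))
(-43260 - 1*20988)/M(193, -21) = (-43260 - 1*20988)/((2*193*(-21 + 193*(-2 + 193)))) = (-43260 - 20988)/((2*193*(-21 + 193*191))) = -64248*1/(386*(-21 + 36863)) = -64248/(2*193*36842) = -64248/14221012 = -64248*1/14221012 = -16062/3555253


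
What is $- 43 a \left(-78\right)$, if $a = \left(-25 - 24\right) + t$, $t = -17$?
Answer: $-221364$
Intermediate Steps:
$a = -66$ ($a = \left(-25 - 24\right) - 17 = -49 - 17 = -66$)
$- 43 a \left(-78\right) = \left(-43\right) \left(-66\right) \left(-78\right) = 2838 \left(-78\right) = -221364$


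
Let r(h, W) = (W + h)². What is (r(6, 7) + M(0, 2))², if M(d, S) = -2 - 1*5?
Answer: 26244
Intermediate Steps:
M(d, S) = -7 (M(d, S) = -2 - 5 = -7)
(r(6, 7) + M(0, 2))² = ((7 + 6)² - 7)² = (13² - 7)² = (169 - 7)² = 162² = 26244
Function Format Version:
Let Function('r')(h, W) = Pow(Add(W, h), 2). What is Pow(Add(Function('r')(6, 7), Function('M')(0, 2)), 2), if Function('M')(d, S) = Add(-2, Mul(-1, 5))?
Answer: 26244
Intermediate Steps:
Function('M')(d, S) = -7 (Function('M')(d, S) = Add(-2, -5) = -7)
Pow(Add(Function('r')(6, 7), Function('M')(0, 2)), 2) = Pow(Add(Pow(Add(7, 6), 2), -7), 2) = Pow(Add(Pow(13, 2), -7), 2) = Pow(Add(169, -7), 2) = Pow(162, 2) = 26244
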